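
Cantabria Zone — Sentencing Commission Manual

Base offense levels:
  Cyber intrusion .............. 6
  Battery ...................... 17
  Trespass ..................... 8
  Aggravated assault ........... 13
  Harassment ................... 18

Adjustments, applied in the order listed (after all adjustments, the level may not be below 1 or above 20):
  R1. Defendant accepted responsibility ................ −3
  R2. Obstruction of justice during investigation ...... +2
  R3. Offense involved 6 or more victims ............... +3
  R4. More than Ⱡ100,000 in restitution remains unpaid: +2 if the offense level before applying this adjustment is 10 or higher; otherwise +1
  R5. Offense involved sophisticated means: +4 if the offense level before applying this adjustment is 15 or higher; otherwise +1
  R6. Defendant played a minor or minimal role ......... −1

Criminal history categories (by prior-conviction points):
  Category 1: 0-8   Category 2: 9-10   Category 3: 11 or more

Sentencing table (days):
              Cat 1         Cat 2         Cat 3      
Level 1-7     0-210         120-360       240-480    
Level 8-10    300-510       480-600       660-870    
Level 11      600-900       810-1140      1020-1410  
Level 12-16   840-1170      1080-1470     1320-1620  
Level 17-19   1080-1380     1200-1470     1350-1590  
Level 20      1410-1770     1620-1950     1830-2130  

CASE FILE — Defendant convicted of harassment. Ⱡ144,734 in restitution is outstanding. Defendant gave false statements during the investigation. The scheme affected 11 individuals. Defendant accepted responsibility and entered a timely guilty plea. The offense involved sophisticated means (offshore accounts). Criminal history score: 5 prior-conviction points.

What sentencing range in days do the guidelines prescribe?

1410-1770 days

Base offense level for harassment: 18.
R1 applies: 18 − 3 = 15.
R2 applies: 15 + 2 = 17.
R3 applies: 17 + 3 = 20.
R4 applies (level before this adjustment is 20 ≥ 10, so +2): 20 + 2 = 22.
R5 applies (level before this adjustment is 22 ≥ 15, so +4): 22 + 4 = 26.
R6 does not apply.
Level 26 exceeds the maximum of 20; capped at 20.
Final offense level: 20.
Criminal history: 5 prior points → Category 1 (0-8).
Level 20 falls in the 20 band.
Grid: Level 20 × Category 1 = 1410-1770 days.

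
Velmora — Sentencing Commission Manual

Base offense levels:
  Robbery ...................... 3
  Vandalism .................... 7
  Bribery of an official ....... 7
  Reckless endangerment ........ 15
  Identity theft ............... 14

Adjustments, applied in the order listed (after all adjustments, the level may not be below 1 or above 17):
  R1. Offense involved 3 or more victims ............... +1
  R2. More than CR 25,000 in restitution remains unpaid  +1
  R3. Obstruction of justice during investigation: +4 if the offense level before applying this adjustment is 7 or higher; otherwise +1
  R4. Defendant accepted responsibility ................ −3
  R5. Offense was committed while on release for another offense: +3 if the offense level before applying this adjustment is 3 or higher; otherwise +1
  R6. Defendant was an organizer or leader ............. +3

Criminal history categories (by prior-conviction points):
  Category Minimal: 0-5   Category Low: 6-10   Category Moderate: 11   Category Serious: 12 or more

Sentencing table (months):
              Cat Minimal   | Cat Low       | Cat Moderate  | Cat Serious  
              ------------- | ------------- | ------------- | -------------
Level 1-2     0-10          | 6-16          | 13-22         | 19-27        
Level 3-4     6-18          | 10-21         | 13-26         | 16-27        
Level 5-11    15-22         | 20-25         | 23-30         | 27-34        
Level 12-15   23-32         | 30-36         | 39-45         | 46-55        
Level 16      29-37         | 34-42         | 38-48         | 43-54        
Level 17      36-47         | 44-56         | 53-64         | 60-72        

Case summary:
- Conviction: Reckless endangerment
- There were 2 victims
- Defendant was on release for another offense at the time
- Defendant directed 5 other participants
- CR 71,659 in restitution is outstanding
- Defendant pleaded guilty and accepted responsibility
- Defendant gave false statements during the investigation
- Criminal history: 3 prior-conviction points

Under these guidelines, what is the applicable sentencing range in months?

Base offense level for reckless endangerment: 15.
R1 does not apply.
R2 applies: 15 + 1 = 16.
R3 applies (level before this adjustment is 16 ≥ 7, so +4): 16 + 4 = 20.
R4 applies: 20 − 3 = 17.
R5 applies (level before this adjustment is 17 ≥ 3, so +3): 17 + 3 = 20.
R6 applies: 20 + 3 = 23.
Level 23 exceeds the maximum of 17; capped at 17.
Final offense level: 17.
Criminal history: 3 prior points → Category Minimal (0-5).
Level 17 falls in the 17 band.
Grid: Level 17 × Category Minimal = 36-47 months.

36-47 months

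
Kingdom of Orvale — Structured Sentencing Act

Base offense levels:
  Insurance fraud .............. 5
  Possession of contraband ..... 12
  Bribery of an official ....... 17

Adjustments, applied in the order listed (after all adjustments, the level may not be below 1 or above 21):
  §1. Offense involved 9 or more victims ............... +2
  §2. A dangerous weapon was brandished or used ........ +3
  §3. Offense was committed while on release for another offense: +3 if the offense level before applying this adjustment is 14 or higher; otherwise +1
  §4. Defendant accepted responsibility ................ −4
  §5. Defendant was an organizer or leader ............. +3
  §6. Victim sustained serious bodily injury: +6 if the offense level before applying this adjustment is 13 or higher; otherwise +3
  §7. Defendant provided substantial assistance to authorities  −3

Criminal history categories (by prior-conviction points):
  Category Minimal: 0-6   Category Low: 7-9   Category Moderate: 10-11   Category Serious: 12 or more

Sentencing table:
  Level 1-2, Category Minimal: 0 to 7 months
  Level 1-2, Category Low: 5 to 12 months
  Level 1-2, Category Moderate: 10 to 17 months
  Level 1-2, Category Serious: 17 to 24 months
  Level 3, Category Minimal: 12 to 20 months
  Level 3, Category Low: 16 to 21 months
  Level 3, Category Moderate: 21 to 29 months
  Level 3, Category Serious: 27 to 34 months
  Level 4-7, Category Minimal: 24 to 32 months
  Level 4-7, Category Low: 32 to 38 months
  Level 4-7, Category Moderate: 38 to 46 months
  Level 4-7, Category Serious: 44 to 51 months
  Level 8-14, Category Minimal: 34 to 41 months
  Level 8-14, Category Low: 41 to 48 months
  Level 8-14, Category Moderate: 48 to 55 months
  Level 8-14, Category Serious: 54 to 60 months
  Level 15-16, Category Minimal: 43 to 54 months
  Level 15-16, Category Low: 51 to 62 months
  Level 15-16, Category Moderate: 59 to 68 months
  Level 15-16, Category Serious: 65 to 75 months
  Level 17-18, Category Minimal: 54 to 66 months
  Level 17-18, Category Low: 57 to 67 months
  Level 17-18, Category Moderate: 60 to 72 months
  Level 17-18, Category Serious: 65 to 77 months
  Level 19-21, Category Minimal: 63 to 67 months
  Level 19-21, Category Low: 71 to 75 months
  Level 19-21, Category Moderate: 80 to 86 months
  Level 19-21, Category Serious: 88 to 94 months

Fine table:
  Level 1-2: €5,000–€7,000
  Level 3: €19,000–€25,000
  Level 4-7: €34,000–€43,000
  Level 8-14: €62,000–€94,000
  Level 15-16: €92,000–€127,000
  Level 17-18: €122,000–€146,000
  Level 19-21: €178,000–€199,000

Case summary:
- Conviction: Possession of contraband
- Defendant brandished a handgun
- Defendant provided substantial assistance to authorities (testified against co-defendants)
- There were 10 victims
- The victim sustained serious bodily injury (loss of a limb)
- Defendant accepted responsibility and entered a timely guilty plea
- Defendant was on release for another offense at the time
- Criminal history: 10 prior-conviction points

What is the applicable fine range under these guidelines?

€178,000–€199,000

Base offense level for possession of contraband: 12.
§1 applies: 12 + 2 = 14.
§2 applies: 14 + 3 = 17.
§3 applies (level before this adjustment is 17 ≥ 14, so +3): 17 + 3 = 20.
§4 applies: 20 − 4 = 16.
§5 does not apply.
§6 applies (level before this adjustment is 16 ≥ 13, so +6): 16 + 6 = 22.
§7 applies: 22 − 3 = 19.
Final offense level: 19.
Level 19 falls in the 19-21 band.
Fine table: Level 19-21 → €178,000–€199,000.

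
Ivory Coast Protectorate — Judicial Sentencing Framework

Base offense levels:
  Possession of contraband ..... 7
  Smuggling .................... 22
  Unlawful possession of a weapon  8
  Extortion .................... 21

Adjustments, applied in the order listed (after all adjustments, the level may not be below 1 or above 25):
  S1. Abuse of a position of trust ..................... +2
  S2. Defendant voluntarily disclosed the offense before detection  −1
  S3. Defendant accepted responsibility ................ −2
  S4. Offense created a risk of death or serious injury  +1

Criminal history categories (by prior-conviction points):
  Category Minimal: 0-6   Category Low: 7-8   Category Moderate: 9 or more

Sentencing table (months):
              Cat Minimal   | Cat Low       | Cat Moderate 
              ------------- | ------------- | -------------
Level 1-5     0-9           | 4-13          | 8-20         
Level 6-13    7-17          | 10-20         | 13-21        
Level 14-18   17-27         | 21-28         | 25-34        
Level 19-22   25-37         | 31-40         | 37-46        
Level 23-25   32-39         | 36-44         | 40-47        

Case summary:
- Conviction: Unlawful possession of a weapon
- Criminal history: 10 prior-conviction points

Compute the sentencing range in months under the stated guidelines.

13-21 months

Base offense level for unlawful possession of a weapon: 8.
Final offense level: 8.
Criminal history: 10 prior points → Category Moderate (9+).
Level 8 falls in the 6-13 band.
Grid: Level 6-13 × Category Moderate = 13-21 months.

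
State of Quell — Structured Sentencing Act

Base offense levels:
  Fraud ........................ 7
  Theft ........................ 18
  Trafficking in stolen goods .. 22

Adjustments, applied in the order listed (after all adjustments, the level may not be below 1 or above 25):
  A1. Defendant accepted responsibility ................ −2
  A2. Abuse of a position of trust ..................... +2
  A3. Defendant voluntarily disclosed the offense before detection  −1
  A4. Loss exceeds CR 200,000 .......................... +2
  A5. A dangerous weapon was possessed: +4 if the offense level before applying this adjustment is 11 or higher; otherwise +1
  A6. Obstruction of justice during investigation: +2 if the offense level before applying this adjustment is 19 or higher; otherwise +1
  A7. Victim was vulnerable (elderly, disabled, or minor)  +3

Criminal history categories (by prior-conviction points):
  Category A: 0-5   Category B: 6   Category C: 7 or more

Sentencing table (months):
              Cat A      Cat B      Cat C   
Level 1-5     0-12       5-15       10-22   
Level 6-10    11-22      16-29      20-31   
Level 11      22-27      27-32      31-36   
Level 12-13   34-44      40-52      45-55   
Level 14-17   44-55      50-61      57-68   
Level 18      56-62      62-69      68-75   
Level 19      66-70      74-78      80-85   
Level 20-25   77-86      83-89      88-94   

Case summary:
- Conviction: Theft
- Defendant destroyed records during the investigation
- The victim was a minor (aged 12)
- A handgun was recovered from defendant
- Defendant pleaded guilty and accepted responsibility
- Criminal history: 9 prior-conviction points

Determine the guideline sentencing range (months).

88-94 months

Base offense level for theft: 18.
A1 applies: 18 − 2 = 16.
A4 does not apply.
A5 applies (level before this adjustment is 16 ≥ 11, so +4): 16 + 4 = 20.
A6 applies (level before this adjustment is 20 ≥ 19, so +2): 20 + 2 = 22.
A7 applies: 22 + 3 = 25.
Final offense level: 25.
Criminal history: 9 prior points → Category C (7+).
Level 25 falls in the 20-25 band.
Grid: Level 20-25 × Category C = 88-94 months.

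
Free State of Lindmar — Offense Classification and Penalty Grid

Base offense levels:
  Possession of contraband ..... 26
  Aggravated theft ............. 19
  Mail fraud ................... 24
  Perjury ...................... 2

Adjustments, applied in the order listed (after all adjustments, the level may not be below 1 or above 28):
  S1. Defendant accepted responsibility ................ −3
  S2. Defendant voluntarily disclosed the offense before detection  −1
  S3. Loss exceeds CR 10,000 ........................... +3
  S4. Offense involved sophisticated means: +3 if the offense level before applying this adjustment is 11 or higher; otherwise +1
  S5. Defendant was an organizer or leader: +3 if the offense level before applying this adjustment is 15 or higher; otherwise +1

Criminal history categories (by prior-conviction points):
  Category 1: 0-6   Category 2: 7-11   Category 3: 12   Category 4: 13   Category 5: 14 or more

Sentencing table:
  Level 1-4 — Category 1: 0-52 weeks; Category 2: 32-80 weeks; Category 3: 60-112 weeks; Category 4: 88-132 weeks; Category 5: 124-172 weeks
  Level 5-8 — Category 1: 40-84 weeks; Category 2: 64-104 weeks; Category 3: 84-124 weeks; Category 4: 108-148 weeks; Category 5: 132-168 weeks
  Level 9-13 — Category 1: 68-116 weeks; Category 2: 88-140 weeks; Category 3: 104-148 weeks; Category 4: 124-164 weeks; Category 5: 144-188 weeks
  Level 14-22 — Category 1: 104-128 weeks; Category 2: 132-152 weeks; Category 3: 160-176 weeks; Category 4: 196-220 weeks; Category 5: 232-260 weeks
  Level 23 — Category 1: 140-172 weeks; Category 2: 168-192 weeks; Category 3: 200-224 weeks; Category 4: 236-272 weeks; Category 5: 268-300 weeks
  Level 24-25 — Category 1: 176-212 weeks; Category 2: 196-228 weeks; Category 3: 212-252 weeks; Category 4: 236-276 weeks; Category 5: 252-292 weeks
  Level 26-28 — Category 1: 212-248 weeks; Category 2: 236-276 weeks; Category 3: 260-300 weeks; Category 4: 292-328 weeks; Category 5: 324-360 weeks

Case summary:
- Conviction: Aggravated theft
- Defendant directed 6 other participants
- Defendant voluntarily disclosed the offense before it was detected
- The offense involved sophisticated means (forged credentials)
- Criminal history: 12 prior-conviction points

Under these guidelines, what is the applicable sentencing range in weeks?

212-252 weeks

Base offense level for aggravated theft: 19.
S2 applies: 19 − 1 = 18.
S3 does not apply.
S4 applies (level before this adjustment is 18 ≥ 11, so +3): 18 + 3 = 21.
S5 applies (level before this adjustment is 21 ≥ 15, so +3): 21 + 3 = 24.
Final offense level: 24.
Criminal history: 12 prior points → Category 3 (12).
Level 24 falls in the 24-25 band.
Grid: Level 24-25 × Category 3 = 212-252 weeks.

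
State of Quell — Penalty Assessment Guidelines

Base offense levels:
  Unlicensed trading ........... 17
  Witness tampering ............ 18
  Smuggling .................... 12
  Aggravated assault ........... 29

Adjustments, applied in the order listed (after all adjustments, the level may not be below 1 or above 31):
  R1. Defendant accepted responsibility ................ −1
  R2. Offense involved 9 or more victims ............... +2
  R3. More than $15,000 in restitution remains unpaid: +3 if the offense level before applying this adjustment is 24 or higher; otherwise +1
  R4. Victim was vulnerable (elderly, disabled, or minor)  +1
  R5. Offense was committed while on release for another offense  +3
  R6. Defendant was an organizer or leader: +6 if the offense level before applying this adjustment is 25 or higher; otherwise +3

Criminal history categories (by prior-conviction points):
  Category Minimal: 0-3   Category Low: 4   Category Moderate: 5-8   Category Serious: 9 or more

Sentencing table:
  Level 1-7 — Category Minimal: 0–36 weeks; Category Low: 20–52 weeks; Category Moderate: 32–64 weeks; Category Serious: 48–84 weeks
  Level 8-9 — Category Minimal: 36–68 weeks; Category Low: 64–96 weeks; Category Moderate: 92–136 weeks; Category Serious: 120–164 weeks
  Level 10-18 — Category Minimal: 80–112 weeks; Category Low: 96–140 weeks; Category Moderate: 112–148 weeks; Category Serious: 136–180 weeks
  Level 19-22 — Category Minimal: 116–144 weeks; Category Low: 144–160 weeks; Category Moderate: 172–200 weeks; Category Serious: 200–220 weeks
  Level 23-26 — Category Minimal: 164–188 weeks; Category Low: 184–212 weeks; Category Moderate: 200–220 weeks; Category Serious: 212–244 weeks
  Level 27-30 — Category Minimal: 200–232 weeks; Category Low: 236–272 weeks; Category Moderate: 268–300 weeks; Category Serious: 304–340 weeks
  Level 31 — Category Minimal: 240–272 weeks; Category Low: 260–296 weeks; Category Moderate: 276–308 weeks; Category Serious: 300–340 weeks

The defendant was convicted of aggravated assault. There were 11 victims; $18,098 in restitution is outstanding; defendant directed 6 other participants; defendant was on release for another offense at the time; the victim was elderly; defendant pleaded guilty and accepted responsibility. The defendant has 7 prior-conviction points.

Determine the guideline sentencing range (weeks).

Base offense level for aggravated assault: 29.
R1 applies: 29 − 1 = 28.
R2 applies: 28 + 2 = 30.
R3 applies (level before this adjustment is 30 ≥ 24, so +3): 30 + 3 = 33.
R4 applies: 33 + 1 = 34.
R5 applies: 34 + 3 = 37.
R6 applies (level before this adjustment is 37 ≥ 25, so +6): 37 + 6 = 43.
Level 43 exceeds the maximum of 31; capped at 31.
Final offense level: 31.
Criminal history: 7 prior points → Category Moderate (5-8).
Level 31 falls in the 31 band.
Grid: Level 31 × Category Moderate = 276-308 weeks.

276-308 weeks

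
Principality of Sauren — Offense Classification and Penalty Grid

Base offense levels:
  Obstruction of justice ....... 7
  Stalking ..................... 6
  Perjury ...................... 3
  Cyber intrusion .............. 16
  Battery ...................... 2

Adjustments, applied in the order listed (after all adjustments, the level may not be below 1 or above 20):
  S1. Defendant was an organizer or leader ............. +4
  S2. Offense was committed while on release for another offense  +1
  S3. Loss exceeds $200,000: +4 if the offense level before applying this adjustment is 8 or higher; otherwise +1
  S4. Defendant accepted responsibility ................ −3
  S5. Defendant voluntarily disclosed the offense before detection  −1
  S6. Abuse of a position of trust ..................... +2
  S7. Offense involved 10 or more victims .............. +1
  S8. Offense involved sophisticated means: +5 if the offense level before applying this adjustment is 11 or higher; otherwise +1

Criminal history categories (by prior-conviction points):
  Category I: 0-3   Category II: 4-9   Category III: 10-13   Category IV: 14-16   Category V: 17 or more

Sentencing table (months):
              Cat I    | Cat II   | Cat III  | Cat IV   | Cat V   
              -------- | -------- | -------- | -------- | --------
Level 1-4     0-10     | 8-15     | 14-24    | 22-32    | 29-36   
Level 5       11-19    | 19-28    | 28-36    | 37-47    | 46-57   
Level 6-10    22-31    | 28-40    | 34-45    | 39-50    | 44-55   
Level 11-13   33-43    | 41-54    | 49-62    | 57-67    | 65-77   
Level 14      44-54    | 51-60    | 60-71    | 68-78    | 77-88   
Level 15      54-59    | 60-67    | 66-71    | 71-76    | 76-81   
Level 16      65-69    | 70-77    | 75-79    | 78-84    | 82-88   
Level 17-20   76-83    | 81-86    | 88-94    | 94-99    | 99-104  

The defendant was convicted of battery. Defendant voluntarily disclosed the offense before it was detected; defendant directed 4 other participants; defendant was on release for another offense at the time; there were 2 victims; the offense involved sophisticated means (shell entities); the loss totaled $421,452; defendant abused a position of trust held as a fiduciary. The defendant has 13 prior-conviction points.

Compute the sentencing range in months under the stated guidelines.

Base offense level for battery: 2.
S1 applies: 2 + 4 = 6.
S2 applies: 6 + 1 = 7.
S3 applies (level before this adjustment is 7 < 8, so +1): 7 + 1 = 8.
S5 applies: 8 − 1 = 7.
S6 applies: 7 + 2 = 9.
S8 applies (level before this adjustment is 9 < 11, so +1): 9 + 1 = 10.
Final offense level: 10.
Criminal history: 13 prior points → Category III (10-13).
Level 10 falls in the 6-10 band.
Grid: Level 6-10 × Category III = 34-45 months.

34-45 months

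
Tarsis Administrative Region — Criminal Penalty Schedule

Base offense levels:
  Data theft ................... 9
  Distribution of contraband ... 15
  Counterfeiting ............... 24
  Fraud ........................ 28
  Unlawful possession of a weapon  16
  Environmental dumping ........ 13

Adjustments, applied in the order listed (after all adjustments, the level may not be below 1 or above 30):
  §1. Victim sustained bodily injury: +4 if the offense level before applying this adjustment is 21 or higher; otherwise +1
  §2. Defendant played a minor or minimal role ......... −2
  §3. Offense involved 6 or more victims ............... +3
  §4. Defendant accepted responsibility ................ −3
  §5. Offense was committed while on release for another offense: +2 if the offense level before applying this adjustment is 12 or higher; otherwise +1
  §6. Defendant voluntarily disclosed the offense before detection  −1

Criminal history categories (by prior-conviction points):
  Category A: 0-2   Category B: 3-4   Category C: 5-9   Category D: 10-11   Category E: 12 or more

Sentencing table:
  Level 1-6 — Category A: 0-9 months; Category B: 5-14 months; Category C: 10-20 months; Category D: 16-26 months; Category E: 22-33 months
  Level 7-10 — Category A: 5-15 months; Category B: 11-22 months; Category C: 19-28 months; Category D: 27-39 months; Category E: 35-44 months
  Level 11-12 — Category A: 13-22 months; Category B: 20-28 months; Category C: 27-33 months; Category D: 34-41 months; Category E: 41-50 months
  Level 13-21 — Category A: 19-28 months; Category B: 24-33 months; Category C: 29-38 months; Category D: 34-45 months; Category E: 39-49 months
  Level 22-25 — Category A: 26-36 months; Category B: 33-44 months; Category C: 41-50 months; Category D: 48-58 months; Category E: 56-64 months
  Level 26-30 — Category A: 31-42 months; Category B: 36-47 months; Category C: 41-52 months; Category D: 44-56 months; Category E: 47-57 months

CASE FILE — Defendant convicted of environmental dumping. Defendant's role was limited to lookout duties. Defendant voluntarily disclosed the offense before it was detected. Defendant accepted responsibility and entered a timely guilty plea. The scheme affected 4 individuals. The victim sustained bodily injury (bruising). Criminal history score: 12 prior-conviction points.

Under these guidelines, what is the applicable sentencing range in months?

35-44 months

Base offense level for environmental dumping: 13.
§1 applies (level before this adjustment is 13 < 21, so +1): 13 + 1 = 14.
§2 applies: 14 − 2 = 12.
§3 does not apply.
§4 applies: 12 − 3 = 9.
§6 applies: 9 − 1 = 8.
Final offense level: 8.
Criminal history: 12 prior points → Category E (12+).
Level 8 falls in the 7-10 band.
Grid: Level 7-10 × Category E = 35-44 months.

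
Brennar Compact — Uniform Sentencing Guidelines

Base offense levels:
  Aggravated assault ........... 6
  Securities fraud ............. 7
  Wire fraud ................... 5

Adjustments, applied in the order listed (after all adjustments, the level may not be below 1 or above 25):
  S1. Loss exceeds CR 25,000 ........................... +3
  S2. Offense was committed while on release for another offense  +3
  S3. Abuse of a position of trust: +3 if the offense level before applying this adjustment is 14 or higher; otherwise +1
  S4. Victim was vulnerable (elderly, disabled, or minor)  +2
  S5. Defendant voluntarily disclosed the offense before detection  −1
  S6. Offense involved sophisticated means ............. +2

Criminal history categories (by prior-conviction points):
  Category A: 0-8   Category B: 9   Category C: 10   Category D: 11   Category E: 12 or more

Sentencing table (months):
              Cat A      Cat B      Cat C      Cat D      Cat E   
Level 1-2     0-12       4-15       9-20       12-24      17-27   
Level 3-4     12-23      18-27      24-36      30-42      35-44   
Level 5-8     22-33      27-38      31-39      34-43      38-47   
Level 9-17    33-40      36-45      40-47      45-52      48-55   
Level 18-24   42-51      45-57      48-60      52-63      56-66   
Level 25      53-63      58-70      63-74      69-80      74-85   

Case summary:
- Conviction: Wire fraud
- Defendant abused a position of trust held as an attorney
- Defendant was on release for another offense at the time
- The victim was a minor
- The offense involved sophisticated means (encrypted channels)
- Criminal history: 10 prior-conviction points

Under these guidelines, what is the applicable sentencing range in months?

40-47 months

Base offense level for wire fraud: 5.
S1 does not apply.
S2 applies: 5 + 3 = 8.
S3 applies (level before this adjustment is 8 < 14, so +1): 8 + 1 = 9.
S4 applies: 9 + 2 = 11.
S5 does not apply.
S6 applies: 11 + 2 = 13.
Final offense level: 13.
Criminal history: 10 prior points → Category C (10).
Level 13 falls in the 9-17 band.
Grid: Level 9-17 × Category C = 40-47 months.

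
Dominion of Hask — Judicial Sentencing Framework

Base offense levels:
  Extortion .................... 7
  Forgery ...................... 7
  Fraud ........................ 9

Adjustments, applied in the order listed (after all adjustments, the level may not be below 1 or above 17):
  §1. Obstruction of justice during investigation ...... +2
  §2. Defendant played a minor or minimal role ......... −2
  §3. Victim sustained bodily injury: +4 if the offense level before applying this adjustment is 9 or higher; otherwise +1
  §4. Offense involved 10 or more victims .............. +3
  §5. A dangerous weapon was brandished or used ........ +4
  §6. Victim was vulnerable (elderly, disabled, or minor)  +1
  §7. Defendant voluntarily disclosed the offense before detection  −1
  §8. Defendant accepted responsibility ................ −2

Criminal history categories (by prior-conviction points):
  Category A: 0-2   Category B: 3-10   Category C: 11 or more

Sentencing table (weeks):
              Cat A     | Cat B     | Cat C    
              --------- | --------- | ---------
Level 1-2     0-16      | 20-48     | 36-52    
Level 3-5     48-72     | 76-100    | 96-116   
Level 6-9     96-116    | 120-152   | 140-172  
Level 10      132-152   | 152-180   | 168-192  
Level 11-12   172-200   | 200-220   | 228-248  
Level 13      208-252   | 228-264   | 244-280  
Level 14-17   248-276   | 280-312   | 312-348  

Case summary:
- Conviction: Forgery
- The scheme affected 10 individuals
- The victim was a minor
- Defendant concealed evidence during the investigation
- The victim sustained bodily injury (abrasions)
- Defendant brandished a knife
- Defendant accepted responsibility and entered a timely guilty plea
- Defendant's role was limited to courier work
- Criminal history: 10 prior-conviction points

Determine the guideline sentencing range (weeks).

280-312 weeks

Base offense level for forgery: 7.
§1 applies: 7 + 2 = 9.
§2 applies: 9 − 2 = 7.
§3 applies (level before this adjustment is 7 < 9, so +1): 7 + 1 = 8.
§4 applies: 8 + 3 = 11.
§5 applies: 11 + 4 = 15.
§6 applies: 15 + 1 = 16.
§8 applies: 16 − 2 = 14.
Final offense level: 14.
Criminal history: 10 prior points → Category B (3-10).
Level 14 falls in the 14-17 band.
Grid: Level 14-17 × Category B = 280-312 weeks.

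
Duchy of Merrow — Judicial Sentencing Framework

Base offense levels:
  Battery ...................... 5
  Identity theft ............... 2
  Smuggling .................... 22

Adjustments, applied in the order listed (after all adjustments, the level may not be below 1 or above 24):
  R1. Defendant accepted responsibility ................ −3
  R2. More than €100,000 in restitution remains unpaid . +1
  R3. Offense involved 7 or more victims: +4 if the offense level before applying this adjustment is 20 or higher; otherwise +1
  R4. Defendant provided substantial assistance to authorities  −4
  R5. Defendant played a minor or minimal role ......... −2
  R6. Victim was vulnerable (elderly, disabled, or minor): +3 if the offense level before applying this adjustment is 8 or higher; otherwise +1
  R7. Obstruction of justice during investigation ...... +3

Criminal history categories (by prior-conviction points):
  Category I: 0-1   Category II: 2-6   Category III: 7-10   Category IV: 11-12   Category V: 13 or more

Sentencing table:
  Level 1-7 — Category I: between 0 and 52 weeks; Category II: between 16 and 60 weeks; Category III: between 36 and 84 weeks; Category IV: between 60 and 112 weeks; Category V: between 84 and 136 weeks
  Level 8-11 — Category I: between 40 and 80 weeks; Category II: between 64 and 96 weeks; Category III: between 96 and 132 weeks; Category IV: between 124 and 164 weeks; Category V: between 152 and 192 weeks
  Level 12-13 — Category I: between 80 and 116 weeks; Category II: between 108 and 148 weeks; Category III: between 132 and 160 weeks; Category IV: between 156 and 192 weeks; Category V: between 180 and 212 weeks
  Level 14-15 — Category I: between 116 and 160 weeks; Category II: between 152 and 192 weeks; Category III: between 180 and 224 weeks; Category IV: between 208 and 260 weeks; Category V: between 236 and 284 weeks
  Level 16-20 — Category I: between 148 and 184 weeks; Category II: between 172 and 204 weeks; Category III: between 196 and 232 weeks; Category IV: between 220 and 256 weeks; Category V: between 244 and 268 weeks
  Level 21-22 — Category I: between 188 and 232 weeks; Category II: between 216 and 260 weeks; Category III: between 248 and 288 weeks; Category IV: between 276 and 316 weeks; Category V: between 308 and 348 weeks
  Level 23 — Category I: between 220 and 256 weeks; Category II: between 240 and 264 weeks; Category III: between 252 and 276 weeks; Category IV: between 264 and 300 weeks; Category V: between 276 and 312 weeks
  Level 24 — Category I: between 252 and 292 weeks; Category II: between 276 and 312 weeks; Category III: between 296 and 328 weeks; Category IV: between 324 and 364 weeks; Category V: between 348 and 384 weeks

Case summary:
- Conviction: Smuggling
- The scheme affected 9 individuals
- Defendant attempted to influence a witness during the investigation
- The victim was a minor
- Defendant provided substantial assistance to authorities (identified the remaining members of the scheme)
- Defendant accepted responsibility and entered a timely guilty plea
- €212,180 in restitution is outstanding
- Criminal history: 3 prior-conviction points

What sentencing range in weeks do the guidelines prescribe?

276-312 weeks

Base offense level for smuggling: 22.
R1 applies: 22 − 3 = 19.
R2 applies: 19 + 1 = 20.
R3 applies (level before this adjustment is 20 ≥ 20, so +4): 20 + 4 = 24.
R4 applies: 24 − 4 = 20.
R6 applies (level before this adjustment is 20 ≥ 8, so +3): 20 + 3 = 23.
R7 applies: 23 + 3 = 26.
Level 26 exceeds the maximum of 24; capped at 24.
Final offense level: 24.
Criminal history: 3 prior points → Category II (2-6).
Level 24 falls in the 24 band.
Grid: Level 24 × Category II = 276-312 weeks.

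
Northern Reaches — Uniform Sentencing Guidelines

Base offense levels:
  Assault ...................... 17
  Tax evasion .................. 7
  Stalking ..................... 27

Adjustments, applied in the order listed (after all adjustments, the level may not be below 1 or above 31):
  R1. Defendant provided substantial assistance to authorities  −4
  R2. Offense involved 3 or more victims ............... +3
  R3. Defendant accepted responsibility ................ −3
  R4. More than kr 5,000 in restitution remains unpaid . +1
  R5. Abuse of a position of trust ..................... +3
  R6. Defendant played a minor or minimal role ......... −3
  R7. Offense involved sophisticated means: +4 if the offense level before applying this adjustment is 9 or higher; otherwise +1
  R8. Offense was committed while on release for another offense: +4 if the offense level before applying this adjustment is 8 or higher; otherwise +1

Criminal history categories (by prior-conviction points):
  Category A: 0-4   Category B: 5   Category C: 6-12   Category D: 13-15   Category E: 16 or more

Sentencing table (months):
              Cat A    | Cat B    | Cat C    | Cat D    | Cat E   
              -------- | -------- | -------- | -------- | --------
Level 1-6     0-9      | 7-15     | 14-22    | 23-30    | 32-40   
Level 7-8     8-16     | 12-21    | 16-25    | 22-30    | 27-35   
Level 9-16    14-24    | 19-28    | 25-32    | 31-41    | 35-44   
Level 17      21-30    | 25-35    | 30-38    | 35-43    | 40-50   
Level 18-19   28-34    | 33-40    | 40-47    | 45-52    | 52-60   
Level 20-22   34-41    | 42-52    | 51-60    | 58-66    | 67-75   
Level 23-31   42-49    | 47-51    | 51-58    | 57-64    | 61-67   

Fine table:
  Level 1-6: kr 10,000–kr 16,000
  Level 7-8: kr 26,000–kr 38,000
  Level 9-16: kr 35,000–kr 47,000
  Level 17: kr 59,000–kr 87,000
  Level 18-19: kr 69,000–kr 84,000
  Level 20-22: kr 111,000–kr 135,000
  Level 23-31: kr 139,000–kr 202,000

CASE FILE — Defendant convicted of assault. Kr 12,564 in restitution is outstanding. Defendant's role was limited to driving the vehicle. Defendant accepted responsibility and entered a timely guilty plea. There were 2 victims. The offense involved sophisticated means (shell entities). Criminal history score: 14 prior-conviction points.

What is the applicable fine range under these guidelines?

Base offense level for assault: 17.
R1 does not apply.
R3 applies: 17 − 3 = 14.
R4 applies: 14 + 1 = 15.
R5 does not apply.
R6 applies: 15 − 3 = 12.
R7 applies (level before this adjustment is 12 ≥ 9, so +4): 12 + 4 = 16.
Final offense level: 16.
Level 16 falls in the 9-16 band.
Fine table: Level 9-16 → kr 35,000–kr 47,000.

kr 35,000–kr 47,000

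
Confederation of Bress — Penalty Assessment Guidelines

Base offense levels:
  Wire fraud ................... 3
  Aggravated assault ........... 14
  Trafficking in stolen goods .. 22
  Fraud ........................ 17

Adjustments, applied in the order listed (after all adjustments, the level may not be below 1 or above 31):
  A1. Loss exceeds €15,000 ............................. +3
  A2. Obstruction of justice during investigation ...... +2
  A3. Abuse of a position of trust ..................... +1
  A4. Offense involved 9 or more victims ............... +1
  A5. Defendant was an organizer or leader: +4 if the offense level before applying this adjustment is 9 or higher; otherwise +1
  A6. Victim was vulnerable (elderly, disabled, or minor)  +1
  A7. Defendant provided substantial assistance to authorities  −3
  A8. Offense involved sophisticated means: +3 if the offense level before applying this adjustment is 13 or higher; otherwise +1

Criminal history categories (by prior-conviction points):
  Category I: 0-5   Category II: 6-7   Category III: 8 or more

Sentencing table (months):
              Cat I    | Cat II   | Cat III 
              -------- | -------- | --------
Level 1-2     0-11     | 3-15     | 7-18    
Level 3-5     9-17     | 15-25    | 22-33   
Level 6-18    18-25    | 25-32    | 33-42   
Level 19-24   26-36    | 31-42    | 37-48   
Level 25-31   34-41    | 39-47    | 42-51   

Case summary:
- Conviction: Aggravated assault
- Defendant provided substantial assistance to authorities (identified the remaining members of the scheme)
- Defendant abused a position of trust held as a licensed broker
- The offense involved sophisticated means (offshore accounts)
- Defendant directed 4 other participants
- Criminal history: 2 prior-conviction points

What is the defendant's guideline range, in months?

26-36 months

Base offense level for aggravated assault: 14.
A1 does not apply.
A2 does not apply.
A3 applies: 14 + 1 = 15.
A5 applies (level before this adjustment is 15 ≥ 9, so +4): 15 + 4 = 19.
A7 applies: 19 − 3 = 16.
A8 applies (level before this adjustment is 16 ≥ 13, so +3): 16 + 3 = 19.
Final offense level: 19.
Criminal history: 2 prior points → Category I (0-5).
Level 19 falls in the 19-24 band.
Grid: Level 19-24 × Category I = 26-36 months.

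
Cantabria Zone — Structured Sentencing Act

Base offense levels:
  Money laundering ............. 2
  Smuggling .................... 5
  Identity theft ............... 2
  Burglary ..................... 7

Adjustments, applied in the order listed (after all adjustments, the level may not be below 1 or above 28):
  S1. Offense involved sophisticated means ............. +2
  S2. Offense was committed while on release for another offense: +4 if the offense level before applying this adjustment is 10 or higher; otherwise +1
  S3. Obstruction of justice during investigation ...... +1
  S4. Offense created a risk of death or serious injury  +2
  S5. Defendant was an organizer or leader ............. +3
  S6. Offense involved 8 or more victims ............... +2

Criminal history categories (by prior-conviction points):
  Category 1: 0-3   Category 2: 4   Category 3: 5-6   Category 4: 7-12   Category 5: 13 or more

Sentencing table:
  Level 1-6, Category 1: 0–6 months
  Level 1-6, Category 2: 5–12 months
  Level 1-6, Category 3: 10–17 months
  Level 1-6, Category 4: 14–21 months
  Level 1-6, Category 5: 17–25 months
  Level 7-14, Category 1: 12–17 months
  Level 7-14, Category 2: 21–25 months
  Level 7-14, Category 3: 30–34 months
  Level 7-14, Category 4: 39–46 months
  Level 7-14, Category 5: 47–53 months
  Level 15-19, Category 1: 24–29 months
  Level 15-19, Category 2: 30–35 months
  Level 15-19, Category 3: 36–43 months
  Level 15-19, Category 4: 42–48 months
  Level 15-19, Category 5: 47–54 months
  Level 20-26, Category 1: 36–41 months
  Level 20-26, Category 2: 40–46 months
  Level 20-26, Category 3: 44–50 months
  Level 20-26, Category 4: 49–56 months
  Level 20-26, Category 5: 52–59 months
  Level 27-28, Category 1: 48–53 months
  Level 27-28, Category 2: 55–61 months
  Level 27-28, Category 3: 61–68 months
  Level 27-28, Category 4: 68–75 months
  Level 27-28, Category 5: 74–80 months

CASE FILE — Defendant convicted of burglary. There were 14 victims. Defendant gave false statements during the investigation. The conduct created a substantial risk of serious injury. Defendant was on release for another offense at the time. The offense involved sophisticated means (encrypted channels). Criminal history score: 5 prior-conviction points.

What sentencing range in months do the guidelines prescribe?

36-43 months

Base offense level for burglary: 7.
S1 applies: 7 + 2 = 9.
S2 applies (level before this adjustment is 9 < 10, so +1): 9 + 1 = 10.
S3 applies: 10 + 1 = 11.
S4 applies: 11 + 2 = 13.
S6 applies: 13 + 2 = 15.
Final offense level: 15.
Criminal history: 5 prior points → Category 3 (5-6).
Level 15 falls in the 15-19 band.
Grid: Level 15-19 × Category 3 = 36-43 months.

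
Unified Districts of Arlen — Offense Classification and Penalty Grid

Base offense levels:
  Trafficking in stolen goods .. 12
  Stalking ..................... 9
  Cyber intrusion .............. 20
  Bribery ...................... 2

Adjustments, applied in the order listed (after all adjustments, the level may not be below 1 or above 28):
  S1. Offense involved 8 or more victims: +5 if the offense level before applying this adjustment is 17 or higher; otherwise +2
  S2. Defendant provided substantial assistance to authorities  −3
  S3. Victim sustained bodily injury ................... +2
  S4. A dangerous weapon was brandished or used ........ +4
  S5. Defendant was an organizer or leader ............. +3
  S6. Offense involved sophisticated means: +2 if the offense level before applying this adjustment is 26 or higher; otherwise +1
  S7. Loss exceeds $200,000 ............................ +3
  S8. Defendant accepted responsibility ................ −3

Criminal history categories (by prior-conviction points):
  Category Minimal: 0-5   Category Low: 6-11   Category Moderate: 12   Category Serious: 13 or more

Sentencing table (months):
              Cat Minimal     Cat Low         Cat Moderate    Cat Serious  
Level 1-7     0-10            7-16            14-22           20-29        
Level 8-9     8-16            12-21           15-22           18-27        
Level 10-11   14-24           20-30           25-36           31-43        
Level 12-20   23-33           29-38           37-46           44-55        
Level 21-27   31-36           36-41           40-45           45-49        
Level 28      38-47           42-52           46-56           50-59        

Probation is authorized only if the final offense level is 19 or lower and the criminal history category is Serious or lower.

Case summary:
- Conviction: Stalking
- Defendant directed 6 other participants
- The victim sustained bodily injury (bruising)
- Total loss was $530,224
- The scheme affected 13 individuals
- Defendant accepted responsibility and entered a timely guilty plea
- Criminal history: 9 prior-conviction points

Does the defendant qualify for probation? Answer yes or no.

Yes

Base offense level for stalking: 9.
S1 applies (level before this adjustment is 9 < 17, so +2): 9 + 2 = 11.
S2 does not apply.
S3 applies: 11 + 2 = 13.
S5 applies: 13 + 3 = 16.
S6 does not apply.
S7 applies: 16 + 3 = 19.
S8 applies: 19 − 3 = 16.
Final offense level: 16.
Criminal history: 9 prior points → Category Low (6-11).
Level 16 falls in the 12-20 band.
Grid: Level 12-20 × Category Low = 29-38 months.
Probation check: level 16 ≤ 19 and category Low ≤ Serious → eligible.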